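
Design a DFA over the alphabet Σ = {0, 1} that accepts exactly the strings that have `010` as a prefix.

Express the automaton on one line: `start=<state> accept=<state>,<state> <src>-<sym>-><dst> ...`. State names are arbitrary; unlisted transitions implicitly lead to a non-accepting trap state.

start=s0 accept=s3 s0-0->s1 s0-1->s4 s1-0->s4 s1-1->s2 s2-0->s3 s2-1->s4 s3-0->s3 s3-1->s3 s4-0->s4 s4-1->s4

Check the first 3 symbols one by one: s0 through s2 record how many have matched `010` so far; any wrong symbol goes to the dead state s4. After all 3 match we enter the accepting sink s3.
        0   1  
>  s0   s1  s4 
   s1   s4  s2 
   s2   s3  s4 
 * s3   s3  s3 
   s4   s4  s4 
(> = start, * = accepting)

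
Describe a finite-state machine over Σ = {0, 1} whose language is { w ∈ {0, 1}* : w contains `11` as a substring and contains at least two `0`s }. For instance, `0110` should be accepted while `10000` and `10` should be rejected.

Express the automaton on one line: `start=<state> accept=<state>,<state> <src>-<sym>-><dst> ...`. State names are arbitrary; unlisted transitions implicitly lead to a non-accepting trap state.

Build one automaton per condition and run them in lockstep. The first has 3 states tracking whether and how much of `11` has been seen; the second has 4 states tracking the count of `0`s, saturating at 3. A product state is a pair (one from each), accepting exactly when both do. Minimizing collapses redundant product states.
        0   1  
>  q0   q1  q2 
   q1   q3  q4 
   q2   q1  q5 
   q3   q3  q6 
   q4   q3  q7 
   q5   q7  q5 
   q6   q3  q8 
   q7   q8  q7 
 * q8   q8  q8 
(> = start, * = accepting)

start=q0 accept=q8 q0-0->q1 q0-1->q2 q1-0->q3 q1-1->q4 q2-0->q1 q2-1->q5 q3-0->q3 q3-1->q6 q4-0->q3 q4-1->q7 q5-0->q7 q5-1->q5 q6-0->q3 q6-1->q8 q7-0->q8 q7-1->q7 q8-0->q8 q8-1->q8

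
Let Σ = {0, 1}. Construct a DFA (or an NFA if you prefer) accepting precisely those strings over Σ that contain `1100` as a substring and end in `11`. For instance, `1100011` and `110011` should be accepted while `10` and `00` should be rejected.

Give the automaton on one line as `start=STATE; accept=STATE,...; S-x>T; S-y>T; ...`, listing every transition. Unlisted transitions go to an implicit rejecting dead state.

start=S0; accept=S6; S0-0>S0; S0-1>S1; S1-0>S0; S1-1>S2; S2-0>S3; S2-1>S2; S3-0>S4; S3-1>S1; S4-0>S4; S4-1>S5; S5-0>S4; S5-1>S6; S6-0>S4; S6-1>S6

Run two small machines in parallel and take their product. One (5 states) tracks whether and how much of `1100` has been seen; the other (3 states) tracks how much of the suffix `11` has currently been matched. Each combined state is a pair, one component from each; accept when both components accept.
7 states suffice.
        0   1  
>  S0   S0  S1 
   S1   S0  S2 
   S2   S3  S2 
   S3   S4  S1 
   S4   S4  S5 
   S5   S4  S6 
 * S6   S4  S6 
(> = start, * = accepting)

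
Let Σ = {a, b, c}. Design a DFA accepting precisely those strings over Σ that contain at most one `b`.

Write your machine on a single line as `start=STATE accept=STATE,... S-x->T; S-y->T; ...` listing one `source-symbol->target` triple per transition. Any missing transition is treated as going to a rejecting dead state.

start=q0; accept=q0,q1; q0-a->q0; q0-b->q1; q0-c->q0; q1-a->q1; q1-b->q2; q1-c->q1; q2-a->q2; q2-b->q2; q2-c->q2

Only the number of `b`s matters, and only up to 2. Make a chain q0 → q1 → q2 advanced by each `b` (with q2 absorbing); every other symbol self-loops. The accepting set is {q0, q1}.
3 states suffice.
        a   b   c  
>* q0   q0  q1  q0 
 * q1   q1  q2  q1 
   q2   q2  q2  q2 
(> = start, * = accepting)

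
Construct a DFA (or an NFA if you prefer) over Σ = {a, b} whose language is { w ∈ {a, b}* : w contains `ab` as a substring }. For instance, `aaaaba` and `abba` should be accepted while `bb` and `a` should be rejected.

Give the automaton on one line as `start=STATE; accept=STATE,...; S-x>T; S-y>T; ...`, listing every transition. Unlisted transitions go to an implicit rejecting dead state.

States S0..S1 record the length of the longest prefix of `ab` that matches the current input suffix. Reaching S2 means `ab` has been seen, and we stay there forever. Accept from S2.
A 3-state machine:
        a   b  
>  S0   S1  S0 
   S1   S1  S2 
 * S2   S2  S2 
(> = start, * = accepting)

start=S0; accept=S2; S0-a>S1; S0-b>S0; S1-a>S1; S1-b>S2; S2-a>S2; S2-b>S2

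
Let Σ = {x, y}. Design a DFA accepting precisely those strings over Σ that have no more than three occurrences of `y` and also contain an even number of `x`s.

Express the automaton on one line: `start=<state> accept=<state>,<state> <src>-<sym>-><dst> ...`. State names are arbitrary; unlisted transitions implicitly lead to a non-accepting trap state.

Run two small machines in parallel and take their product. One (5 states) tracks the count of `y`s, saturating at 4; the other (2 states) tracks the count of `x`s modulo 2. Each combined state is a pair, one component from each; accept when both components accept.
10 states suffice.
        x   y  
>* q0   q1  q2 
   q1   q0  q3 
 * q2   q3  q4 
   q3   q2  q5 
 * q4   q5  q6 
   q5   q4  q7 
 * q6   q7  q8 
   q7   q6  q9 
   q8   q9  q8 
   q9   q8  q9 
(> = start, * = accepting)

start=q0 accept=q0,q2,q4,q6 q0-x->q1 q0-y->q2 q1-x->q0 q1-y->q3 q2-x->q3 q2-y->q4 q3-x->q2 q3-y->q5 q4-x->q5 q4-y->q6 q5-x->q4 q5-y->q7 q6-x->q7 q6-y->q8 q7-x->q6 q7-y->q9 q8-x->q9 q8-y->q8 q9-x->q8 q9-y->q9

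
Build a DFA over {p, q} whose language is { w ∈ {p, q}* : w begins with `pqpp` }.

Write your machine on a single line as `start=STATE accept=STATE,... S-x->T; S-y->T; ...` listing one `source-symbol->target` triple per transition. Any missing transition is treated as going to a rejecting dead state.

start=A; accept=E; A-p->B; A-q->F; B-p->F; B-q->C; C-p->D; C-q->F; D-p->E; D-q->F; E-p->E; E-q->E; F-p->F; F-q->F

Check the first 4 symbols one by one: A through D record how many have matched `pqpp` so far; any wrong symbol goes to the dead state F. After all 4 match we enter the accepting sink E.
With 6 states:
       p  q 
>  A   B  F 
   B   F  C 
   C   D  F 
   D   E  F 
 * E   E  E 
   F   F  F 
(> = start, * = accepting)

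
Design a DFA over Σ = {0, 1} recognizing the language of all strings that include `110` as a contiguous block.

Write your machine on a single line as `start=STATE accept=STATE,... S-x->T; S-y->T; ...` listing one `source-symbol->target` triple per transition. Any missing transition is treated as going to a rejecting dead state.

States S0..S2 record the length of the longest prefix of `110` that matches the current input suffix. Reaching S3 means `110` has been seen, and we stay there forever. Accept from S3.
A 4-state machine:
        0   1  
>  S0   S0  S1 
   S1   S0  S2 
   S2   S3  S2 
 * S3   S3  S3 
(> = start, * = accepting)

start=S0; accept=S3; S0-0->S0; S0-1->S1; S1-0->S0; S1-1->S2; S2-0->S3; S2-1->S2; S3-0->S3; S3-1->S3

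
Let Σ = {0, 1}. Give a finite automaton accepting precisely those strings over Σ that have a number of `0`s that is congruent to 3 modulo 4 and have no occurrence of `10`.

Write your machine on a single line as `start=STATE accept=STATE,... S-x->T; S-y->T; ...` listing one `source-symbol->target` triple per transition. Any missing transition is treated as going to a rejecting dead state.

Run two small machines in parallel and take their product. The first has 4 states tracking the count of `0`s modulo 4; the second has 3 states tracking partial matches of the forbidden pattern `10`. A product state is a pair (one from each), accepting exactly when both do.
12 states suffice.
          0    1  
>  q0     q1   q2 
   q1     q3   q4 
   q2     q5   q2 
   q3     q6   q7 
   q4     q8   q4 
   q5     q8   q5 
 * q6     q0   q9 
   q7    q10   q7 
   q8    q10   q8 
 * q9    q11   q9 
   q10   q11  q10 
   q11    q5  q11 
(> = start, * = accepting)

start=q0; accept=q6,q9; q0-0->q1; q0-1->q2; q1-0->q3; q1-1->q4; q2-0->q5; q2-1->q2; q3-0->q6; q3-1->q7; q4-0->q8; q4-1->q4; q5-0->q8; q5-1->q5; q6-0->q0; q6-1->q9; q7-0->q10; q7-1->q7; q8-0->q10; q8-1->q8; q9-0->q11; q9-1->q9; q10-0->q11; q10-1->q10; q11-0->q5; q11-1->q11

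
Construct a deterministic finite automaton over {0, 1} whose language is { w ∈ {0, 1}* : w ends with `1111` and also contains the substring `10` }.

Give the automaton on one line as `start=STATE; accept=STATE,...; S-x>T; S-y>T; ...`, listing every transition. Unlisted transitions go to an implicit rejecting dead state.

Run two small machines in parallel and take their product. One (5 states) tracks how much of the suffix `1111` has currently been matched; the other (3 states) tracks whether and how much of `10` has been seen. Each combined state is a pair, one component from each; accept when both components accept. Equivalent product states are then merged.
A 7-state machine:
       0  1 
>  A   A  B 
   B   C  B 
   C   C  D 
   D   C  E 
   E   C  F 
   F   C  G 
 * G   C  G 
(> = start, * = accepting)

start=A; accept=G; A-0>A; A-1>B; B-0>C; B-1>B; C-0>C; C-1>D; D-0>C; D-1>E; E-0>C; E-1>F; F-0>C; F-1>G; G-0>C; G-1>G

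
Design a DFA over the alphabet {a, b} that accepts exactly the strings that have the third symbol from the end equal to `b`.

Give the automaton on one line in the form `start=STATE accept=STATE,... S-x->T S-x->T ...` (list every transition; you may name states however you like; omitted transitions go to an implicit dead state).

start=s0 accept=s11,s12,s13,s14 s0-a->s1 s0-b->s2 s1-a->s3 s1-b->s4 s2-a->s5 s2-b->s6 s3-a->s7 s3-b->s8 s4-a->s9 s4-b->s10 s5-a->s11 s5-b->s12 s6-a->s13 s6-b->s14 s7-a->s7 s7-b->s8 s8-a->s9 s8-b->s10 s9-a->s11 s9-b->s12 s10-a->s13 s10-b->s14 s11-a->s7 s11-b->s8 s12-a->s9 s12-b->s10 s13-a->s11 s13-b->s12 s14-a->s13 s14-b->s14

Because acceptance depends on a position counted from the end, the machine has to buffer the most recent 3 symbols. Make each state the string of the last up-to-3 symbols read; on input `x` shift the window left and append `x`. Accept when the buffered window has length 3 and begins with `b`.
With 15 states:
          a    b  
>  s0     s1   s2 
   s1     s3   s4 
   s2     s5   s6 
   s3     s7   s8 
   s4     s9  s10 
   s5    s11  s12 
   s6    s13  s14 
   s7     s7   s8 
   s8     s9  s10 
   s9    s11  s12 
   s10   s13  s14 
 * s11    s7   s8 
 * s12    s9  s10 
 * s13   s11  s12 
 * s14   s13  s14 
(> = start, * = accepting)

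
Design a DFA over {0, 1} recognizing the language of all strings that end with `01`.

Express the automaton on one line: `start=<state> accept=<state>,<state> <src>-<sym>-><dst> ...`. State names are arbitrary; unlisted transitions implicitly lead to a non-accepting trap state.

Let each state record the length of the longest suffix of the input read so far that is also a prefix of `01`. q1 means the last symbol is `0`; q2 means the last 2 symbols are `01`. Accept only at q2, where the string currently ends in `01`.
3 states suffice.
        0   1  
>  q0   q1  q0 
   q1   q1  q2 
 * q2   q1  q0 
(> = start, * = accepting)

start=q0 accept=q2 q0-0->q1 q0-1->q0 q1-0->q1 q1-1->q2 q2-0->q1 q2-1->q0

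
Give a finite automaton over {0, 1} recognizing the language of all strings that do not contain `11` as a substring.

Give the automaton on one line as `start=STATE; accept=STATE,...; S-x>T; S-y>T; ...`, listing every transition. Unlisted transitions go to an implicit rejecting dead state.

start=S0; accept=S0,S1; S0-0>S0; S0-1>S1; S1-0>S0; S1-1>S2; S2-0>S2; S2-1>S2

Track partial matches of the forbidden pattern `11`. State S2 is a dead state reached once `11` has occurred; every other state accepts. S0 means no part of `11` is currently matched.
        0   1  
>* S0   S0  S1 
 * S1   S0  S2 
   S2   S2  S2 
(> = start, * = accepting)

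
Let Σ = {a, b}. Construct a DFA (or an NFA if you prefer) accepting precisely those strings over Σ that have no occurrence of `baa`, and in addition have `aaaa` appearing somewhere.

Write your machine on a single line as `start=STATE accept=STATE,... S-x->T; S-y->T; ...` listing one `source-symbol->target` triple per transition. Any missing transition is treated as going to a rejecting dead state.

start=q0; accept=q5,q6,q7; q0-a->q1; q0-b->q2; q1-a->q3; q1-b->q2; q2-a->q2; q2-b->q2; q3-a->q4; q3-b->q2; q4-a->q5; q4-b->q2; q5-a->q5; q5-b->q6; q6-a->q7; q6-b->q6; q7-a->q2; q7-b->q6

Handle the two conditions separately and then intersect. One (4 states) tracks partial matches of the forbidden pattern `baa`; the other (5 states) tracks whether and how much of `aaaa` has been seen. Each combined state is a pair, one component from each; accept when both components accept. Equivalent product states are then merged.
An 8-state machine:
        a   b  
>  q0   q1  q2 
   q1   q3  q2 
   q2   q2  q2 
   q3   q4  q2 
   q4   q5  q2 
 * q5   q5  q6 
 * q6   q7  q6 
 * q7   q2  q6 
(> = start, * = accepting)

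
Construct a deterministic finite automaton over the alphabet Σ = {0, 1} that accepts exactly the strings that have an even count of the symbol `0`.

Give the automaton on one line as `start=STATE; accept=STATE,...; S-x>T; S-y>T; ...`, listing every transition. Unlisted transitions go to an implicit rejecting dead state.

The only thing that matters is how many `0`s have appeared, reduced mod 2. Use one state per residue: A for 0, …, B for 1. Reading `0` moves to the next residue; anything else stays put. A is accepting.
2 states suffice.
       0  1 
>* A   B  A 
   B   A  B 
(> = start, * = accepting)

start=A; accept=A; A-0>B; A-1>A; B-0>A; B-1>B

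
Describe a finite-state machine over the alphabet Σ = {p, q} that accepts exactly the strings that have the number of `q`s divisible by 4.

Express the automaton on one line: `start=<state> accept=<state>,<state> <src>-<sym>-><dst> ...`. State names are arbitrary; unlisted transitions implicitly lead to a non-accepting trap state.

Keep the running count of `q`s modulo 4: each `q` advances along the cycle S0 → S1 → S2 → S3 → S0 while other symbols loop. Accept at S0.
A 4-state machine:
        p   q  
>* S0   S0  S1 
   S1   S1  S2 
   S2   S2  S3 
   S3   S3  S0 
(> = start, * = accepting)

start=S0 accept=S0 S0-p->S0 S0-q->S1 S1-p->S1 S1-q->S2 S2-p->S2 S2-q->S3 S3-p->S3 S3-q->S0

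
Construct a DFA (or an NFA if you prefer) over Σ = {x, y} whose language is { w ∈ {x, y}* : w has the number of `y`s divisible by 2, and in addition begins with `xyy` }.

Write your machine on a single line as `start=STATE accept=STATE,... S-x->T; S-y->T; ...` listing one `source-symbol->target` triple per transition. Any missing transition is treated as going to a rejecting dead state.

Run two small machines in parallel and take their product. The first has 2 states tracking the count of `y`s modulo 2; the second has 5 states tracking whether the input so far still matches the prefix `xyy`. A product state is a pair (one from each), accepting exactly when both do. After merging equivalent states the machine shrinks.
        x   y  
>  S0   S1  S2 
   S1   S2  S3 
   S2   S2  S2 
   S3   S2  S4 
 * S4   S4  S5 
   S5   S5  S4 
(> = start, * = accepting)

start=S0; accept=S4; S0-x->S1; S0-y->S2; S1-x->S2; S1-y->S3; S2-x->S2; S2-y->S2; S3-x->S2; S3-y->S4; S4-x->S4; S4-y->S5; S5-x->S5; S5-y->S4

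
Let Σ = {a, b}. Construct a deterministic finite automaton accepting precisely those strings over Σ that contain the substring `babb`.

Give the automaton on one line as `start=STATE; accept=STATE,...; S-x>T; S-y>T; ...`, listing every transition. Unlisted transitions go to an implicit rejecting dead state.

States q0..q3 record the length of the longest prefix of `babb` that matches the current input suffix. Reaching q4 means `babb` has been seen, and we stay there forever. Accept from q4.
A 5-state machine:
        a   b  
>  q0   q0  q1 
   q1   q2  q1 
   q2   q0  q3 
   q3   q2  q4 
 * q4   q4  q4 
(> = start, * = accepting)

start=q0; accept=q4; q0-a>q0; q0-b>q1; q1-a>q2; q1-b>q1; q2-a>q0; q2-b>q3; q3-a>q2; q3-b>q4; q4-a>q4; q4-b>q4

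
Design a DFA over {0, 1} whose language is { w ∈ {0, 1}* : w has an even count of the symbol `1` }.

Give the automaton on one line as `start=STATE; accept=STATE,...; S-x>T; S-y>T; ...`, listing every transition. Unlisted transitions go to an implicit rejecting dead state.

Keep the running count of `1`s modulo 2: each `1` advances along the cycle q0 → q1 → q0 while other symbols loop. Accept at q0.
A 2-state machine:
        0   1  
>* q0   q0  q1 
   q1   q1  q0 
(> = start, * = accepting)

start=q0; accept=q0; q0-0>q0; q0-1>q1; q1-0>q1; q1-1>q0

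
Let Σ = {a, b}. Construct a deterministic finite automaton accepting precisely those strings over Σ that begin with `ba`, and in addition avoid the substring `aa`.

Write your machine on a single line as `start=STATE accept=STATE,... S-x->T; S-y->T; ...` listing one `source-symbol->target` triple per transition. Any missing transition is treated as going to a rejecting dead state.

Run two small machines in parallel and take their product. One (4 states) tracks whether the input so far still matches the prefix `ba`; the other (3 states) tracks partial matches of the forbidden pattern `aa`. Each combined state is a pair, one component from each; accept when both components accept.
        a   b  
>  s0   s1  s2 
   s1   s3  s4 
   s2   s5  s4 
   s3   s3  s3 
   s4   s1  s4 
 * s5   s6  s7 
   s6   s6  s6 
 * s7   s5  s7 
(> = start, * = accepting)

start=s0; accept=s5,s7; s0-a->s1; s0-b->s2; s1-a->s3; s1-b->s4; s2-a->s5; s2-b->s4; s3-a->s3; s3-b->s3; s4-a->s1; s4-b->s4; s5-a->s6; s5-b->s7; s6-a->s6; s6-b->s6; s7-a->s5; s7-b->s7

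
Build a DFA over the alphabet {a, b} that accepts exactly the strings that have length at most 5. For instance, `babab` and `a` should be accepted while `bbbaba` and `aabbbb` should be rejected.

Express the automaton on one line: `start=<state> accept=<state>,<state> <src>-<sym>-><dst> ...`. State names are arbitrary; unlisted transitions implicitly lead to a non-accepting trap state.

start=S0 accept=S0,S1,S2,S3,S4,S5 S0-a->S1 S0-b->S1 S1-a->S2 S1-b->S2 S2-a->S3 S2-b->S3 S3-a->S4 S3-b->S4 S4-a->S5 S4-b->S5 S5-a->S6 S5-b->S6 S6-a->S6 S6-b->S6

We only need to distinguish lengths 0, 1, …, 5, and '>5'. Chain S0 → S1 → S2 → S3 → S4 → S5 → S6 on every symbol, with S6 looping. Accepting states: {S0, S1, S2, S3, S4, S5}.
        a   b  
>* S0   S1  S1 
 * S1   S2  S2 
 * S2   S3  S3 
 * S3   S4  S4 
 * S4   S5  S5 
 * S5   S6  S6 
   S6   S6  S6 
(> = start, * = accepting)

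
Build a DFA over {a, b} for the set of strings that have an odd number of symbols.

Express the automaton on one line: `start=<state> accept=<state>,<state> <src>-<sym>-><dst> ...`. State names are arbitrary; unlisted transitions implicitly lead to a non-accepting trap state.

Count input length modulo 2: every symbol advances one step around the cycle q0 → q1 → q0. Accept at q1.
2 states suffice.
        a   b  
>  q0   q1  q1 
 * q1   q0  q0 
(> = start, * = accepting)

start=q0 accept=q1 q0-a->q1 q0-b->q1 q1-a->q0 q1-b->q0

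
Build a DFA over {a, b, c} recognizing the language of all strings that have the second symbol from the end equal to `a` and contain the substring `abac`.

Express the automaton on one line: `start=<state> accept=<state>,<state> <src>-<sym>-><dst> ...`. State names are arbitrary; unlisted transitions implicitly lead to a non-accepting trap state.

Handle the two conditions separately and then intersect. One (13 states) tracks the last 2 symbols read; the other (5 states) tracks whether and how much of `abac` has been seen. Each combined state is a pair, one component from each; accept when both components accept. Minimizing collapses redundant product states.
With 8 states:
        a   b   c  
>  q0   q1  q0  q0 
   q1   q1  q2  q0 
   q2   q3  q0  q0 
   q3   q1  q2  q4 
 * q4   q5  q6  q6 
   q5   q7  q4  q4 
   q6   q5  q6  q6 
 * q7   q7  q4  q4 
(> = start, * = accepting)

start=q0 accept=q4,q7 q0-a->q1 q0-b->q0 q0-c->q0 q1-a->q1 q1-b->q2 q1-c->q0 q2-a->q3 q2-b->q0 q2-c->q0 q3-a->q1 q3-b->q2 q3-c->q4 q4-a->q5 q4-b->q6 q4-c->q6 q5-a->q7 q5-b->q4 q5-c->q4 q6-a->q5 q6-b->q6 q6-c->q6 q7-a->q7 q7-b->q4 q7-c->q4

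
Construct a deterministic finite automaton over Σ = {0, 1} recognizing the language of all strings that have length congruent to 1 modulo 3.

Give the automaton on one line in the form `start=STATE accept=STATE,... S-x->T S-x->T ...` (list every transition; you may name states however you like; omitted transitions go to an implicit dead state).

start=A accept=B A-0->B A-1->B B-0->C B-1->C C-0->A C-1->A

Count input length modulo 3: every symbol advances one step around the cycle A → B → C → A. Accept at B.
3 states suffice.
       0  1 
>  A   B  B 
 * B   C  C 
   C   A  A 
(> = start, * = accepting)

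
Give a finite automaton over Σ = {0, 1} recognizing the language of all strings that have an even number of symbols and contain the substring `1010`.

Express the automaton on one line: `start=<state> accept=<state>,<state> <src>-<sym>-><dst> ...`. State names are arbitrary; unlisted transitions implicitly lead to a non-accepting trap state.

Build one automaton per condition and run them in lockstep. The first has 2 states tracking the input length modulo 2; the second has 5 states tracking whether and how much of `1010` has been seen. A product state is a pair (one from each), accepting exactly when both do.
10 states suffice.
        0   1  
>  s0   s1  s2 
   s1   s0  s3 
   s2   s4  s3 
   s3   s5  s2 
   s4   s1  s6 
   s5   s0  s7 
   s6   s8  s3 
   s7   s9  s2 
 * s8   s9  s9 
   s9   s8  s8 
(> = start, * = accepting)

start=s0 accept=s8 s0-0->s1 s0-1->s2 s1-0->s0 s1-1->s3 s2-0->s4 s2-1->s3 s3-0->s5 s3-1->s2 s4-0->s1 s4-1->s6 s5-0->s0 s5-1->s7 s6-0->s8 s6-1->s3 s7-0->s9 s7-1->s2 s8-0->s9 s8-1->s9 s9-0->s8 s9-1->s8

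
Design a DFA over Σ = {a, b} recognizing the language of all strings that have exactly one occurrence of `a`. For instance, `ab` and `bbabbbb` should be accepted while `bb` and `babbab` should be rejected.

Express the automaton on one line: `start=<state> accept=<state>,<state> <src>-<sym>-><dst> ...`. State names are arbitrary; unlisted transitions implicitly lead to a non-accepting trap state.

start=s0 accept=s1 s0-a->s1 s0-b->s0 s1-a->s2 s1-b->s1 s2-a->s2 s2-b->s2

Only the number of `a`s matters, and only up to 2. Make a chain s0 → s1 → s2 advanced by each `a` (with s2 absorbing); every other symbol self-loops. The accepting set is {s1}.
        a   b  
>  s0   s1  s0 
 * s1   s2  s1 
   s2   s2  s2 
(> = start, * = accepting)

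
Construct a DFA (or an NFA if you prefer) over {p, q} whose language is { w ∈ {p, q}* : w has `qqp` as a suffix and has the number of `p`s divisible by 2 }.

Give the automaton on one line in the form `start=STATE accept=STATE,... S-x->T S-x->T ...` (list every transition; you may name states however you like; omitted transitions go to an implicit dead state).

start=S0 accept=S4 S0-p->S1 S0-q->S0 S1-p->S0 S1-q->S2 S2-p->S0 S2-q->S3 S3-p->S4 S3-q->S3 S4-p->S1 S4-q->S0

Run two small machines in parallel and take their product. One (4 states) tracks how much of the suffix `qqp` has currently been matched; the other (2 states) tracks the count of `p`s modulo 2. Each combined state is a pair, one component from each; accept when both components accept. Equivalent product states are then merged.
5 states suffice.
        p   q  
>  S0   S1  S0 
   S1   S0  S2 
   S2   S0  S3 
   S3   S4  S3 
 * S4   S1  S0 
(> = start, * = accepting)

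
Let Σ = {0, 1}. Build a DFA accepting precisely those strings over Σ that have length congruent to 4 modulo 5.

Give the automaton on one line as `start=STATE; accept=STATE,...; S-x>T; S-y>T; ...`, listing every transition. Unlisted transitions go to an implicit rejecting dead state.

start=S0; accept=S4; S0-0>S1; S0-1>S1; S1-0>S2; S1-1>S2; S2-0>S3; S2-1>S3; S3-0>S4; S3-1>S4; S4-0>S0; S4-1>S0

Only the length mod 5 matters, so use a 5-cycle: from any state, every input symbol moves to the next state, wrapping S4 back to S0. Mark S4 accepting.
        0   1  
>  S0   S1  S1 
   S1   S2  S2 
   S2   S3  S3 
   S3   S4  S4 
 * S4   S0  S0 
(> = start, * = accepting)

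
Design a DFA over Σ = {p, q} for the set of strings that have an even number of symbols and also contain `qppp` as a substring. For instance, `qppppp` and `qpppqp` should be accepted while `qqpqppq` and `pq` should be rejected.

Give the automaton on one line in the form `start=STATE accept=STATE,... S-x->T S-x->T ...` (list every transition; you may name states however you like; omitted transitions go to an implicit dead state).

Build one automaton per condition and run them in lockstep. One (2 states) tracks the input length modulo 2; the other (5 states) tracks whether and how much of `qppp` has been seen. Each combined state is a pair, one component from each; accept when both components accept.
        p   q  
>  s0   s1  s2 
   s1   s0  s3 
   s2   s4  s3 
   s3   s5  s2 
   s4   s6  s2 
   s5   s7  s3 
   s6   s8  s3 
   s7   s9  s2 
 * s8   s9  s9 
   s9   s8  s8 
(> = start, * = accepting)

start=s0 accept=s8 s0-p->s1 s0-q->s2 s1-p->s0 s1-q->s3 s2-p->s4 s2-q->s3 s3-p->s5 s3-q->s2 s4-p->s6 s4-q->s2 s5-p->s7 s5-q->s3 s6-p->s8 s6-q->s3 s7-p->s9 s7-q->s2 s8-p->s9 s8-q->s9 s9-p->s8 s9-q->s8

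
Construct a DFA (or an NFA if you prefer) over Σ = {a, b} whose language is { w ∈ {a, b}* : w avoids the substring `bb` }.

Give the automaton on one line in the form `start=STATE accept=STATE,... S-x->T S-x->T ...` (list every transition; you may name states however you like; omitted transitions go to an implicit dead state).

start=S0 accept=S0,S1 S0-a->S0 S0-b->S1 S1-a->S0 S1-b->S2 S2-a->S2 S2-b->S2

This is the complement of 'contains `bb`'. Use the same substring-matching states — S0 through S2 holding how much of `bb` has just been matched — but flip the accepting set: everything except the trap S2 accepts.
A 3-state machine:
        a   b  
>* S0   S0  S1 
 * S1   S0  S2 
   S2   S2  S2 
(> = start, * = accepting)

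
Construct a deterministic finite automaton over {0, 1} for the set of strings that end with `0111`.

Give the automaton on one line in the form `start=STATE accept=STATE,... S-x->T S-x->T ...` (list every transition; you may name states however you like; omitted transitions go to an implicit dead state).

start=q0 accept=q4 q0-0->q1 q0-1->q0 q1-0->q1 q1-1->q2 q2-0->q1 q2-1->q3 q3-0->q1 q3-1->q4 q4-0->q1 q4-1->q0

Let each state record the length of the longest suffix of the input read so far that is also a prefix of `0111`. q1 means the last symbol is `0`; q2 means the last 2 symbols are `01`; q3 means the last 3 symbols are `011`; q4 means the last 4 symbols are `0111`. Accept only at q4, where the string currently ends in `0111`.
A 5-state machine:
        0   1  
>  q0   q1  q0 
   q1   q1  q2 
   q2   q1  q3 
   q3   q1  q4 
 * q4   q1  q0 
(> = start, * = accepting)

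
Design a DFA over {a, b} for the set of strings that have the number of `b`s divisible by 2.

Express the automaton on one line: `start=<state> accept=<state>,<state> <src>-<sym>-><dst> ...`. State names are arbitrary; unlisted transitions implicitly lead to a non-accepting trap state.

start=S0 accept=S0 S0-a->S0 S0-b->S1 S1-a->S1 S1-b->S0

Keep the running count of `b`s modulo 2: each `b` advances along the cycle S0 → S1 → S0 while other symbols loop. Accept at S0.
2 states suffice.
        a   b  
>* S0   S0  S1 
   S1   S1  S0 
(> = start, * = accepting)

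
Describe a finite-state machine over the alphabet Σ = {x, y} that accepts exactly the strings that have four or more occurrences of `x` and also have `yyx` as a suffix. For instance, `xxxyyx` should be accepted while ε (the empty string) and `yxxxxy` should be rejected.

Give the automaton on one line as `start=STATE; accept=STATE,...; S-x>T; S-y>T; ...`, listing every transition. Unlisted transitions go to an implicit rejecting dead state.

start=S0; accept=S6; S0-x>S1; S0-y>S0; S1-x>S2; S1-y>S1; S2-x>S3; S2-y>S2; S3-x>S3; S3-y>S4; S4-x>S3; S4-y>S5; S5-x>S6; S5-y>S5; S6-x>S3; S6-y>S4

Handle the two conditions separately and then intersect. The first has 6 states tracking the count of `x`s, saturating at 5; the second has 4 states tracking how much of the suffix `yyx` has currently been matched. A product state is a pair (one from each), accepting exactly when both do. Minimizing collapses redundant product states.
With 7 states:
        x   y  
>  S0   S1  S0 
   S1   S2  S1 
   S2   S3  S2 
   S3   S3  S4 
   S4   S3  S5 
   S5   S6  S5 
 * S6   S3  S4 
(> = start, * = accepting)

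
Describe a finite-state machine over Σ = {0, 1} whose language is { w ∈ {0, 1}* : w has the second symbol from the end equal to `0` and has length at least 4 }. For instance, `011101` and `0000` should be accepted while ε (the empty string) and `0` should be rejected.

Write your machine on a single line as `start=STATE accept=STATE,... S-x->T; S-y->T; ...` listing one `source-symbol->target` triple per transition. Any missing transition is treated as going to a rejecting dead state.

start=S0; accept=S4,S5; S0-0->S1; S0-1->S1; S1-0->S2; S1-1->S2; S2-0->S3; S2-1->S2; S3-0->S4; S3-1->S5; S4-0->S4; S4-1->S5; S5-0->S3; S5-1->S2

Build one automaton per condition and run them in lockstep. The first has 7 states tracking the last 2 symbols read; the second has 6 states tracking the input length, saturating at 5. A product state is a pair (one from each), accepting exactly when both do. Minimizing collapses redundant product states.
6 states suffice.
        0   1  
>  S0   S1  S1 
   S1   S2  S2 
   S2   S3  S2 
   S3   S4  S5 
 * S4   S4  S5 
 * S5   S3  S2 
(> = start, * = accepting)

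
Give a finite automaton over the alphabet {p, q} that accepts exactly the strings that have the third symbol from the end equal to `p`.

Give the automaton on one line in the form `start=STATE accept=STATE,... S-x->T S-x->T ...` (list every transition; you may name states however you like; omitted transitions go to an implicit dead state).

A DFA must remember the last 3 symbols (since which symbol is third-to-last isn't known until the input ends). Use one state per possible window of the last ≤3 symbols; accept from those whose window starts with `p`.
With 15 states:
       p  q 
>  A   B  C 
   B   D  E 
   C   F  G 
   D   H  I 
   E   J  K 
   F   L  M 
   G   N  O 
 * H   H  I 
 * I   J  K 
 * J   L  M 
 * K   N  O 
   L   H  I 
   M   J  K 
   N   L  M 
   O   N  O 
(> = start, * = accepting)

start=A accept=H,I,J,K A-p->B A-q->C B-p->D B-q->E C-p->F C-q->G D-p->H D-q->I E-p->J E-q->K F-p->L F-q->M G-p->N G-q->O H-p->H H-q->I I-p->J I-q->K J-p->L J-q->M K-p->N K-q->O L-p->H L-q->I M-p->J M-q->K N-p->L N-q->M O-p->N O-q->O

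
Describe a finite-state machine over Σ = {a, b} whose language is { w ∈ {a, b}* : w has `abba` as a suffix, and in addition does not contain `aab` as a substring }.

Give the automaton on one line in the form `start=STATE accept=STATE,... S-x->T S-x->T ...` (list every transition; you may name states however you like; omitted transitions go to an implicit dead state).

Handle the two conditions separately and then intersect. One (5 states) tracks how much of the suffix `abba` has currently been matched; the other (4 states) tracks partial matches of the forbidden pattern `aab`. Each combined state is a pair, one component from each; accept when both components accept. After merging equivalent states the machine shrinks.
With 6 states:
        a   b  
>  q0   q1  q0 
   q1   q2  q3 
   q2   q2  q2 
   q3   q1  q4 
   q4   q5  q0 
 * q5   q2  q3 
(> = start, * = accepting)

start=q0 accept=q5 q0-a->q1 q0-b->q0 q1-a->q2 q1-b->q3 q2-a->q2 q2-b->q2 q3-a->q1 q3-b->q4 q4-a->q5 q4-b->q0 q5-a->q2 q5-b->q3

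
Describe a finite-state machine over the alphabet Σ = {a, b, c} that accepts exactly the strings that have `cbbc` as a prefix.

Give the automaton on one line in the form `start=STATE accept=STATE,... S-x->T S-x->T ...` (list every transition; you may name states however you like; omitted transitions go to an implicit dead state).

Check the first 4 symbols one by one: s0 through s3 record how many have matched `cbbc` so far; any wrong symbol goes to the dead state s5. After all 4 match we enter the accepting sink s4.
6 states suffice.
        a   b   c  
>  s0   s5  s5  s1 
   s1   s5  s2  s5 
   s2   s5  s3  s5 
   s3   s5  s5  s4 
 * s4   s4  s4  s4 
   s5   s5  s5  s5 
(> = start, * = accepting)

start=s0 accept=s4 s0-a->s5 s0-b->s5 s0-c->s1 s1-a->s5 s1-b->s2 s1-c->s5 s2-a->s5 s2-b->s3 s2-c->s5 s3-a->s5 s3-b->s5 s3-c->s4 s4-a->s4 s4-b->s4 s4-c->s4 s5-a->s5 s5-b->s5 s5-c->s5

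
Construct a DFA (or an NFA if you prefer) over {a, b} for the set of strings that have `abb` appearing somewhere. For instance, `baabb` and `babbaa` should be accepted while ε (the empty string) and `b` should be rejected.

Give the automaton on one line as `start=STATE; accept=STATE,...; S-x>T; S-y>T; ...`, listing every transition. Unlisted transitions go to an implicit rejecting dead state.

start=S0; accept=S3; S0-a>S1; S0-b>S0; S1-a>S1; S1-b>S2; S2-a>S1; S2-b>S3; S3-a>S3; S3-b>S3

Track how much of `abb` has been matched so far: state S0 is no progress, S3 is the absorbing accept state reached once `abb` has occurred. Intermediate states record partial matches; on a mismatch, fall back to the longest reusable overlap.
        a   b  
>  S0   S1  S0 
   S1   S1  S2 
   S2   S1  S3 
 * S3   S3  S3 
(> = start, * = accepting)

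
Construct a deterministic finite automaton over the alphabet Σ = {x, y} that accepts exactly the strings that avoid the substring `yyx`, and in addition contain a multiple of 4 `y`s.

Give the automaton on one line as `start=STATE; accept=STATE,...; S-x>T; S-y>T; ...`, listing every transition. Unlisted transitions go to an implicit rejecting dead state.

start=s0; accept=s0,s8,s12; s0-x>s0; s0-y>s1; s1-x>s2; s1-y>s3; s2-x>s2; s2-y>s4; s3-x>s5; s3-y>s6; s4-x>s7; s4-y>s6; s5-x>s5; s5-y>s5; s6-x>s5; s6-y>s8; s7-x>s7; s7-y>s9; s8-x>s5; s8-y>s10; s9-x>s11; s9-y>s8; s10-x>s5; s10-y>s3; s11-x>s11; s11-y>s12; s12-x>s0; s12-y>s10

Handle the two conditions separately and then intersect. The first has 4 states tracking partial matches of the forbidden pattern `yyx`; the second has 4 states tracking the count of `y`s modulo 4. A product state is a pair (one from each), accepting exactly when both do. Equivalent product states are then merged.
          x    y  
>* s0     s0   s1 
   s1     s2   s3 
   s2     s2   s4 
   s3     s5   s6 
   s4     s7   s6 
   s5     s5   s5 
   s6     s5   s8 
   s7     s7   s9 
 * s8     s5  s10 
   s9    s11   s8 
   s10    s5   s3 
   s11   s11  s12 
 * s12    s0  s10 
(> = start, * = accepting)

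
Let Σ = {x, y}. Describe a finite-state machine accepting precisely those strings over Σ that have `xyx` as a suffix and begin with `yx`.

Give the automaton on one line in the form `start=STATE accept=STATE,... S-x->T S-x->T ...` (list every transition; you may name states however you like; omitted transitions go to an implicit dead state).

Run two small machines in parallel and take their product. One (4 states) tracks how much of the suffix `xyx` has currently been matched; the other (4 states) tracks whether the input so far still matches the prefix `yx`. Each combined state is a pair, one component from each; accept when both components accept. After merging equivalent states the machine shrinks.
        x   y  
>  q0   q1  q2 
   q1   q1  q1 
   q2   q3  q1 
   q3   q3  q4 
   q4   q5  q6 
 * q5   q3  q4 
   q6   q3  q6 
(> = start, * = accepting)

start=q0 accept=q5 q0-x->q1 q0-y->q2 q1-x->q1 q1-y->q1 q2-x->q3 q2-y->q1 q3-x->q3 q3-y->q4 q4-x->q5 q4-y->q6 q5-x->q3 q5-y->q4 q6-x->q3 q6-y->q6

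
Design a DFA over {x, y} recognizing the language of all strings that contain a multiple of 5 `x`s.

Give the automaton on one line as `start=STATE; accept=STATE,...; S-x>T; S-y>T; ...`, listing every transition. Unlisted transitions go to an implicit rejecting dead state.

start=s0; accept=s0; s0-x>s1; s0-y>s0; s1-x>s2; s1-y>s1; s2-x>s3; s2-y>s2; s3-x>s4; s3-y>s3; s4-x>s0; s4-y>s4

Keep the running count of `x`s modulo 5: each `x` advances along the cycle s0 → s1 → s2 → s3 → s4 → s0 while other symbols loop. Accept at s0.
5 states suffice.
        x   y  
>* s0   s1  s0 
   s1   s2  s1 
   s2   s3  s2 
   s3   s4  s3 
   s4   s0  s4 
(> = start, * = accepting)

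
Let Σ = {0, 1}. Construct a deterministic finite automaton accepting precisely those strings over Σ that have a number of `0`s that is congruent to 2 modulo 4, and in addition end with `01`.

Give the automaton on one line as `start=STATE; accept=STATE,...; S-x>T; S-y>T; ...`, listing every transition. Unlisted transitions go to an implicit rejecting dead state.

start=S0; accept=S5; S0-0>S1; S0-1>S0; S1-0>S2; S1-1>S3; S2-0>S4; S2-1>S5; S3-0>S2; S3-1>S6; S4-0>S7; S4-1>S8; S5-0>S4; S5-1>S9; S6-0>S2; S6-1>S6; S7-0>S1; S7-1>S10; S8-0>S7; S8-1>S11; S9-0>S4; S9-1>S9; S10-0>S1; S10-1>S0; S11-0>S7; S11-1>S11

Handle the two conditions separately and then intersect. The first has 4 states tracking the count of `0`s modulo 4; the second has 3 states tracking how much of the suffix `01` has currently been matched. A product state is a pair (one from each), accepting exactly when both do.
A 12-state machine:
          0    1  
>  S0     S1   S0 
   S1     S2   S3 
   S2     S4   S5 
   S3     S2   S6 
   S4     S7   S8 
 * S5     S4   S9 
   S6     S2   S6 
   S7     S1  S10 
   S8     S7  S11 
   S9     S4   S9 
   S10    S1   S0 
   S11    S7  S11 
(> = start, * = accepting)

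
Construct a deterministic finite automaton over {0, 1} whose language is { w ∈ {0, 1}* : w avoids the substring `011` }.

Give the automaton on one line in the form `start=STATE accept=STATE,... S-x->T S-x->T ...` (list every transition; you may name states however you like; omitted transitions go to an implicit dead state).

This is the complement of 'contains `011`'. Use the same substring-matching states — s0 through s3 holding how much of `011` has just been matched — but flip the accepting set: everything except the trap s3 accepts.
A 4-state machine:
        0   1  
>* s0   s1  s0 
 * s1   s1  s2 
 * s2   s1  s3 
   s3   s3  s3 
(> = start, * = accepting)

start=s0 accept=s0,s1,s2 s0-0->s1 s0-1->s0 s1-0->s1 s1-1->s2 s2-0->s1 s2-1->s3 s3-0->s3 s3-1->s3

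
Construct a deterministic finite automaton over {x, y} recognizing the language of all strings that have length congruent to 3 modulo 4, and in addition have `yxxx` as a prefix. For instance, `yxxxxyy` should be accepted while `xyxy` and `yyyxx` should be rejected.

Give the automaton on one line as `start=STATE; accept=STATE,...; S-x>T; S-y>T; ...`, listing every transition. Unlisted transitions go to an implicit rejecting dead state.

start=S0; accept=S8; S0-x>S1; S0-y>S2; S1-x>S1; S1-y>S1; S2-x>S3; S2-y>S1; S3-x>S4; S3-y>S1; S4-x>S5; S4-y>S1; S5-x>S6; S5-y>S6; S6-x>S7; S6-y>S7; S7-x>S8; S7-y>S8; S8-x>S5; S8-y>S5

Handle the two conditions separately and then intersect. One (4 states) tracks the input length modulo 4; the other (6 states) tracks whether the input so far still matches the prefix `yxxx`. Each combined state is a pair, one component from each; accept when both components accept. After merging equivalent states the machine shrinks.
With 9 states:
        x   y  
>  S0   S1  S2 
   S1   S1  S1 
   S2   S3  S1 
   S3   S4  S1 
   S4   S5  S1 
   S5   S6  S6 
   S6   S7  S7 
   S7   S8  S8 
 * S8   S5  S5 
(> = start, * = accepting)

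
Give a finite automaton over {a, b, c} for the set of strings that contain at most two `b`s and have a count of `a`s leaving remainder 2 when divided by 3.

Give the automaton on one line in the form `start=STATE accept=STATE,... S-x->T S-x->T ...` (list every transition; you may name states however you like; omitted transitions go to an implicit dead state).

start=q0 accept=q3,q6,q9 q0-a->q1 q0-b->q2 q0-c->q0 q1-a->q3 q1-b->q4 q1-c->q1 q2-a->q4 q2-b->q5 q2-c->q2 q3-a->q0 q3-b->q6 q3-c->q3 q4-a->q6 q4-b->q7 q4-c->q4 q5-a->q7 q5-b->q8 q5-c->q5 q6-a->q2 q6-b->q9 q6-c->q6 q7-a->q9 q7-b->q8 q7-c->q7 q8-a->q8 q8-b->q8 q8-c->q8 q9-a->q5 q9-b->q8 q9-c->q9

Run two small machines in parallel and take their product. One (4 states) tracks the count of `b`s, saturating at 3; the other (3 states) tracks the count of `a`s modulo 3. Each combined state is a pair, one component from each; accept when both components accept. Equivalent product states are then merged.
A 10-state machine:
        a   b   c  
>  q0   q1  q2  q0 
   q1   q3  q4  q1 
   q2   q4  q5  q2 
 * q3   q0  q6  q3 
   q4   q6  q7  q4 
   q5   q7  q8  q5 
 * q6   q2  q9  q6 
   q7   q9  q8  q7 
   q8   q8  q8  q8 
 * q9   q5  q8  q9 
(> = start, * = accepting)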